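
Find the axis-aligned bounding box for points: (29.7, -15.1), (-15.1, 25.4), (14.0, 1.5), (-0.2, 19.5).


x range: [-15.1, 29.7]
y range: [-15.1, 25.4]
Bounding box: (-15.1,-15.1) to (29.7,25.4)

(-15.1,-15.1) to (29.7,25.4)


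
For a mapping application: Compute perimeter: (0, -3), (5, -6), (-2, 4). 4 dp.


Sides: (0, -3)->(5, -6): sqrt(34) = 5.830952, (5, -6)->(-2, 4): sqrt(149) = 12.206556, (-2, 4)->(0, -3): sqrt(53) = 7.28011
Sum = 25.317618
Perimeter = 25.3176

25.3176


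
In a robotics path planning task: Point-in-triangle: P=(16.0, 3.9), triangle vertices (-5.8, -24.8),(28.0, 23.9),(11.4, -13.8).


Cross products: AB x AP = -91.6, BC x BP = -120.4, CA x CP = -253.84
All same sign? yes

Yes, inside


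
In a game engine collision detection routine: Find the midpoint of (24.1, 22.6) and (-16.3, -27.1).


M = ((24.1+(-16.3))/2, (22.6+(-27.1))/2)
= (3.9, -2.25)

(3.9, -2.25)


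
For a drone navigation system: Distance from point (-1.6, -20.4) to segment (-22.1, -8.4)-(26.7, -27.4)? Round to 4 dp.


Project P onto AB: t = 0.4479 (clamped to [0,1])
Closest point on segment: (-0.2414, -16.9105)
Distance: 3.7446

3.7446


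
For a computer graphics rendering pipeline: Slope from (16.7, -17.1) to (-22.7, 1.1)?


slope = (y2-y1)/(x2-x1) = (1.1-(-17.1))/((-22.7)-16.7) = 18.2/(-39.4) = -0.4619

-0.4619


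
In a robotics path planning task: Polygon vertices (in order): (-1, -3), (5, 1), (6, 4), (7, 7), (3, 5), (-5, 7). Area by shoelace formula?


Shoelace sum: ((-1)*1 - 5*(-3)) + (5*4 - 6*1) + (6*7 - 7*4) + (7*5 - 3*7) + (3*7 - (-5)*5) + ((-5)*(-3) - (-1)*7)
= 124
Area = |124|/2 = 62

62


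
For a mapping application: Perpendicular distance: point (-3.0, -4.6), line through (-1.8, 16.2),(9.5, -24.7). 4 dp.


|cross product| = 284.12
|line direction| = sqrt(1800.5) = 42.4323
Distance = 284.12/sqrt(1800.5) = 6.6958

6.6958


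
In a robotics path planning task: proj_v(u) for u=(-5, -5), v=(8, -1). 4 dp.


u.v = -35, |v| = sqrt(65) = 8.0623
Scalar projection = u.v / |v| = -35 / sqrt(65) = -4.3412

-4.3412


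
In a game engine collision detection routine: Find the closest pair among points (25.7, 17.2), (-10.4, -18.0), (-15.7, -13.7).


d(P0,P1) = 50.4207, d(P0,P2) = 51.6601, d(P1,P2) = 6.825
Closest: P1 and P2

Closest pair: (-10.4, -18.0) and (-15.7, -13.7), distance = 6.825


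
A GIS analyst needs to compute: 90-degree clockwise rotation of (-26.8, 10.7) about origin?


90° CW: (x,y) -> (y, -x)
(-26.8,10.7) -> (10.7, 26.8)

(10.7, 26.8)


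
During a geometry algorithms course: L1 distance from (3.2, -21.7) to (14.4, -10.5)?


|3.2-14.4| + |(-21.7)-(-10.5)| = 11.2 + 11.2 = 22.4

22.4


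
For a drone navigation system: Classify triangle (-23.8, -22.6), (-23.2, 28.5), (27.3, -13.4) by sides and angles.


Side lengths squared: AB^2=2611.57, BC^2=4305.86, CA^2=2695.85
Sorted: [2611.57, 2695.85, 4305.86]
By sides: Scalene, By angles: Acute

Scalene, Acute


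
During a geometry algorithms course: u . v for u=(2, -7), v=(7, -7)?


u . v = u_x*v_x + u_y*v_y = 2*7 + (-7)*(-7)
= 14 + 49 = 63

63


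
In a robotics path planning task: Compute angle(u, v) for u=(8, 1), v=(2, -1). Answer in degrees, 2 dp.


u.v = 15, |u| = sqrt(65) = 8.0623, |v| = sqrt(5) = 2.2361
cos(theta) = u.v/(|u||v|) = 15/sqrt(325) = 0.83205
theta = acos(0.83205) = 33.69 degrees

33.69 degrees


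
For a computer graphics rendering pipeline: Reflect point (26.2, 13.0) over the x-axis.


Reflection over x-axis: (x,y) -> (x,-y)
(26.2, 13) -> (26.2, -13)

(26.2, -13)


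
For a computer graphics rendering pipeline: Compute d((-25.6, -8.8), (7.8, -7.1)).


dx=33.4, dy=1.7
d^2 = 33.4^2 + 1.7^2 = 1118.45
d = sqrt(1118.45) = 33.4432

33.4432


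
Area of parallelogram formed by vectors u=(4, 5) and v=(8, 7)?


|u x v| = |4*7 - 5*8|
= |28 - 40| = 12

12


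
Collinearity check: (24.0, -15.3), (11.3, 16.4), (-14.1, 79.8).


Cross product: (11.3-24)*(79.8-(-15.3)) - (16.4-(-15.3))*((-14.1)-24)
= 0

Yes, collinear


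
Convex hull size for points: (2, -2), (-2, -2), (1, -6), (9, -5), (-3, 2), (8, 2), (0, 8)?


Convex hull vertices (CCW): (-3, 2), (-2, -2), (1, -6), (9, -5), (8, 2), (0, 8)
Count = 6

6


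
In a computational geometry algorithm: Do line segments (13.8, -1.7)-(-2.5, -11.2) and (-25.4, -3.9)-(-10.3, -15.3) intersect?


Cross products: d1=480.1, d2=150.83, d3=-336.54, d4=-7.27
d1*d2 < 0 and d3*d4 < 0? no

No, they don't intersect


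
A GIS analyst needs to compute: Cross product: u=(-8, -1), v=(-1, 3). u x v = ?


u x v = u_x*v_y - u_y*v_x = (-8)*3 - (-1)*(-1)
= (-24) - 1 = -25

-25


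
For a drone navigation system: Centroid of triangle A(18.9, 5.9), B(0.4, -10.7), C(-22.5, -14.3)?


Centroid = ((x_A+x_B+x_C)/3, (y_A+y_B+y_C)/3)
= ((18.9+0.4+(-22.5))/3, (5.9+(-10.7)+(-14.3))/3)
= (-1.0667, -6.3667)

(-1.0667, -6.3667)


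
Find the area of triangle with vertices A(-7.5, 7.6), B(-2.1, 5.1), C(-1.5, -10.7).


Area = |x_A(y_B-y_C) + x_B(y_C-y_A) + x_C(y_A-y_B)|/2
= |(-118.5) + 38.43 + (-3.75)|/2
= 83.82/2 = 41.91

41.91


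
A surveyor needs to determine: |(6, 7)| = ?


|u| = sqrt(6^2 + 7^2) = sqrt(85) = 9.2195

9.2195


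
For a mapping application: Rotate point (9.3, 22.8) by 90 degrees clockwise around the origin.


90° CW: (x,y) -> (y, -x)
(9.3,22.8) -> (22.8, -9.3)

(22.8, -9.3)


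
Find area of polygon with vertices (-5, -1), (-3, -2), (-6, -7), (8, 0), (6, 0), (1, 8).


Shoelace sum: ((-5)*(-2) - (-3)*(-1)) + ((-3)*(-7) - (-6)*(-2)) + ((-6)*0 - 8*(-7)) + (8*0 - 6*0) + (6*8 - 1*0) + (1*(-1) - (-5)*8)
= 159
Area = |159|/2 = 79.5

79.5


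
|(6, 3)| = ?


|u| = sqrt(6^2 + 3^2) = sqrt(45) = 6.7082

6.7082


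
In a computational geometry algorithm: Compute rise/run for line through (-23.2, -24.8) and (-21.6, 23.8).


slope = (y2-y1)/(x2-x1) = (23.8-(-24.8))/((-21.6)-(-23.2)) = 48.6/1.6 = 30.375

30.375


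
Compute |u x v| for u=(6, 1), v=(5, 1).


|u x v| = |6*1 - 1*5|
= |6 - 5| = 1

1


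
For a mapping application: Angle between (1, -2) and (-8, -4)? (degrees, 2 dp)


u.v = 0, |u| = sqrt(5) = 2.2361, |v| = sqrt(80) = 8.9443
cos(theta) = u.v/(|u||v|) = 0/sqrt(400) = 0
theta = acos(0) = 90 degrees

90 degrees


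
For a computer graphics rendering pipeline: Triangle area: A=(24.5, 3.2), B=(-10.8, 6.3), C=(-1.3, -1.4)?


Area = |x_A(y_B-y_C) + x_B(y_C-y_A) + x_C(y_A-y_B)|/2
= |188.65 + 49.68 + 4.03|/2
= 242.36/2 = 121.18

121.18


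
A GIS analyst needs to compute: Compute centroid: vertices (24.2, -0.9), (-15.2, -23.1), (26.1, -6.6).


Centroid = ((x_A+x_B+x_C)/3, (y_A+y_B+y_C)/3)
= ((24.2+(-15.2)+26.1)/3, ((-0.9)+(-23.1)+(-6.6))/3)
= (11.7, -10.2)

(11.7, -10.2)


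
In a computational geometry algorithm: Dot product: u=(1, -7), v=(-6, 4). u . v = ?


u . v = u_x*v_x + u_y*v_y = 1*(-6) + (-7)*4
= (-6) + (-28) = -34

-34


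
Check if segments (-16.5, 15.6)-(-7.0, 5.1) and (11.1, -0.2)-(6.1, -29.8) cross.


Cross products: d1=-895.96, d2=-562.26, d3=139.7, d4=-194
d1*d2 < 0 and d3*d4 < 0? no

No, they don't intersect


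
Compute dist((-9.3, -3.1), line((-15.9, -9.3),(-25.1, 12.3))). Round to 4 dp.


|cross product| = 199.6
|line direction| = sqrt(551.2) = 23.4776
Distance = 199.6/sqrt(551.2) = 8.5017

8.5017


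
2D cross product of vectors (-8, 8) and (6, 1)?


u x v = u_x*v_y - u_y*v_x = (-8)*1 - 8*6
= (-8) - 48 = -56

-56


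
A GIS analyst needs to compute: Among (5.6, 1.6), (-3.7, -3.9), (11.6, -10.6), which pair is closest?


d(P0,P1) = 10.8046, d(P0,P2) = 13.5956, d(P1,P2) = 16.7027
Closest: P0 and P1

Closest pair: (5.6, 1.6) and (-3.7, -3.9), distance = 10.8046


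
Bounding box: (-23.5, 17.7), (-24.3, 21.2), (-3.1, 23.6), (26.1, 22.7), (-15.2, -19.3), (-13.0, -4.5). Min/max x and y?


x range: [-24.3, 26.1]
y range: [-19.3, 23.6]
Bounding box: (-24.3,-19.3) to (26.1,23.6)

(-24.3,-19.3) to (26.1,23.6)


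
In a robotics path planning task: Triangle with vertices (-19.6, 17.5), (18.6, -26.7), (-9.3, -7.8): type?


Side lengths squared: AB^2=3412.88, BC^2=1135.62, CA^2=746.18
Sorted: [746.18, 1135.62, 3412.88]
By sides: Scalene, By angles: Obtuse

Scalene, Obtuse


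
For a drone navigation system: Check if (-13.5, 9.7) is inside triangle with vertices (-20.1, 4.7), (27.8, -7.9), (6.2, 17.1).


Cross products: AB x AP = 322.66, BC x BP = 652.34, CA x CP = -49.66
All same sign? no

No, outside


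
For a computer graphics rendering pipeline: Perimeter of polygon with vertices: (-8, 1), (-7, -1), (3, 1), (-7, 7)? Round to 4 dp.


Sides: (-8, 1)->(-7, -1): sqrt(5) = 2.236068, (-7, -1)->(3, 1): sqrt(104) = 10.198039, (3, 1)->(-7, 7): sqrt(136) = 11.661904, (-7, 7)->(-8, 1): sqrt(37) = 6.082763
Sum = 30.178774
Perimeter = 30.1788

30.1788


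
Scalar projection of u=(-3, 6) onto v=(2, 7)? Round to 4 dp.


u.v = 36, |v| = sqrt(53) = 7.2801
Scalar projection = u.v / |v| = 36 / sqrt(53) = 4.945

4.945


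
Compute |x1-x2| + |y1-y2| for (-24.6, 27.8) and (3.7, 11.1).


|(-24.6)-3.7| + |27.8-11.1| = 28.3 + 16.7 = 45

45


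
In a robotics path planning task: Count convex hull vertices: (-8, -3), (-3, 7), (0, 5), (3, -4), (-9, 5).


Convex hull vertices (CCW): (-9, 5), (-8, -3), (3, -4), (0, 5), (-3, 7)
Count = 5

5


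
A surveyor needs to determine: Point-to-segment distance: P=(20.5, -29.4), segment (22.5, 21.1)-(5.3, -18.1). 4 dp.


Project P onto AB: t = 1 (clamped to [0,1])
Closest point on segment: (5.3, -18.1)
Distance: 18.9402

18.9402


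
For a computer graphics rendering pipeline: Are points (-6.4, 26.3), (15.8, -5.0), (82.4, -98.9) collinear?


Cross product: (15.8-(-6.4))*((-98.9)-26.3) - ((-5)-26.3)*(82.4-(-6.4))
= 0

Yes, collinear


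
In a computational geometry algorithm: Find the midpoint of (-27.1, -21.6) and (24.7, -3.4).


M = (((-27.1)+24.7)/2, ((-21.6)+(-3.4))/2)
= (-1.2, -12.5)

(-1.2, -12.5)


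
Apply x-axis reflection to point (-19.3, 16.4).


Reflection over x-axis: (x,y) -> (x,-y)
(-19.3, 16.4) -> (-19.3, -16.4)

(-19.3, -16.4)


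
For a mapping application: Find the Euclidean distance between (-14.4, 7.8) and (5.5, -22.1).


dx=19.9, dy=-29.9
d^2 = 19.9^2 + (-29.9)^2 = 1290.02
d = sqrt(1290.02) = 35.9168

35.9168


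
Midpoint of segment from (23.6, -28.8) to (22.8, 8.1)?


M = ((23.6+22.8)/2, ((-28.8)+8.1)/2)
= (23.2, -10.35)

(23.2, -10.35)


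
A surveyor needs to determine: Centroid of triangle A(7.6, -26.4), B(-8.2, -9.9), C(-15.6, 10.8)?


Centroid = ((x_A+x_B+x_C)/3, (y_A+y_B+y_C)/3)
= ((7.6+(-8.2)+(-15.6))/3, ((-26.4)+(-9.9)+10.8)/3)
= (-5.4, -8.5)

(-5.4, -8.5)


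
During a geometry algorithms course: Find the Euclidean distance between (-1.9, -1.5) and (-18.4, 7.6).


dx=-16.5, dy=9.1
d^2 = (-16.5)^2 + 9.1^2 = 355.06
d = sqrt(355.06) = 18.843

18.843


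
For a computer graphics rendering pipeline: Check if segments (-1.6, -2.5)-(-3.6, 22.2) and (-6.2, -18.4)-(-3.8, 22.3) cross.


Cross products: d1=-149.06, d2=-8.38, d3=145.42, d4=4.74
d1*d2 < 0 and d3*d4 < 0? no

No, they don't intersect


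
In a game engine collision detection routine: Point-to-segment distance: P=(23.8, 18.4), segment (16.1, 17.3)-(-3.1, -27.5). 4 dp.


Project P onto AB: t = 0 (clamped to [0,1])
Closest point on segment: (16.1, 17.3)
Distance: 7.7782

7.7782


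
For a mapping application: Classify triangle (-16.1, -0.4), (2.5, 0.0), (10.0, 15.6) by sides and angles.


Side lengths squared: AB^2=346.12, BC^2=299.61, CA^2=937.21
Sorted: [299.61, 346.12, 937.21]
By sides: Scalene, By angles: Obtuse

Scalene, Obtuse


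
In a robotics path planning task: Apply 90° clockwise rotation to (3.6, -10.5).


90° CW: (x,y) -> (y, -x)
(3.6,-10.5) -> (-10.5, -3.6)

(-10.5, -3.6)


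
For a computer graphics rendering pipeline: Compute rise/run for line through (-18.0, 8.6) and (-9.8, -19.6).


slope = (y2-y1)/(x2-x1) = ((-19.6)-8.6)/((-9.8)-(-18)) = (-28.2)/8.2 = -3.439

-3.439


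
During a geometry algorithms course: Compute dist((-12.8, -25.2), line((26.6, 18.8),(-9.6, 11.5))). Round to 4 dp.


|cross product| = 1305.18
|line direction| = sqrt(1363.73) = 36.9287
Distance = 1305.18/sqrt(1363.73) = 35.3432

35.3432


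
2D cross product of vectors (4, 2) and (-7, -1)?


u x v = u_x*v_y - u_y*v_x = 4*(-1) - 2*(-7)
= (-4) - (-14) = 10

10


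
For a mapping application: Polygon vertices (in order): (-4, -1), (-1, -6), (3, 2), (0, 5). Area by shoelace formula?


Shoelace sum: ((-4)*(-6) - (-1)*(-1)) + ((-1)*2 - 3*(-6)) + (3*5 - 0*2) + (0*(-1) - (-4)*5)
= 74
Area = |74|/2 = 37

37


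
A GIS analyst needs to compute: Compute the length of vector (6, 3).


|u| = sqrt(6^2 + 3^2) = sqrt(45) = 6.7082

6.7082


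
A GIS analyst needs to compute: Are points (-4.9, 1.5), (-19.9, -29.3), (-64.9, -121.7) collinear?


Cross product: ((-19.9)-(-4.9))*((-121.7)-1.5) - ((-29.3)-1.5)*((-64.9)-(-4.9))
= 0

Yes, collinear


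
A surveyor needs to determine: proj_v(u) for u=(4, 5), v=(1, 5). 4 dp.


u.v = 29, |v| = sqrt(26) = 5.099
Scalar projection = u.v / |v| = 29 / sqrt(26) = 5.6874

5.6874


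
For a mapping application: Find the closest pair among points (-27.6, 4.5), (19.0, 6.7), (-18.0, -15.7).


d(P0,P1) = 46.6519, d(P0,P2) = 22.3652, d(P1,P2) = 43.2523
Closest: P0 and P2

Closest pair: (-27.6, 4.5) and (-18.0, -15.7), distance = 22.3652


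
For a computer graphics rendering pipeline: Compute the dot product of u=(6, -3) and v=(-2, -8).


u . v = u_x*v_x + u_y*v_y = 6*(-2) + (-3)*(-8)
= (-12) + 24 = 12

12


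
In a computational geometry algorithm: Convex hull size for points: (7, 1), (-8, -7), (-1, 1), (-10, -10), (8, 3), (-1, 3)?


Convex hull vertices (CCW): (-10, -10), (7, 1), (8, 3), (-1, 3), (-8, -7)
Count = 5

5


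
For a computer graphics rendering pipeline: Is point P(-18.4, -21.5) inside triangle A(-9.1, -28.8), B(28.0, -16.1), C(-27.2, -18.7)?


Cross products: AB x AP = 388.94, BC x BP = 177.44, CA x CP = 38.2
All same sign? yes

Yes, inside


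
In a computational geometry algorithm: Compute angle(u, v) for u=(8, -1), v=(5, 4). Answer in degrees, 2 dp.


u.v = 36, |u| = sqrt(65) = 8.0623, |v| = sqrt(41) = 6.4031
cos(theta) = u.v/(|u||v|) = 36/sqrt(2665) = 0.697355
theta = acos(0.697355) = 45.78 degrees

45.78 degrees


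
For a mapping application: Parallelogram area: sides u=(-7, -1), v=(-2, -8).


|u x v| = |(-7)*(-8) - (-1)*(-2)|
= |56 - 2| = 54

54


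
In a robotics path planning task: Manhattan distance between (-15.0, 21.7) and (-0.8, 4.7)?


|(-15)-(-0.8)| + |21.7-4.7| = 14.2 + 17 = 31.2

31.2


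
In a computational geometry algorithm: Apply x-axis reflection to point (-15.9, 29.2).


Reflection over x-axis: (x,y) -> (x,-y)
(-15.9, 29.2) -> (-15.9, -29.2)

(-15.9, -29.2)


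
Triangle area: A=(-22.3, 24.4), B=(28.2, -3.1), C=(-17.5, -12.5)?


Area = |x_A(y_B-y_C) + x_B(y_C-y_A) + x_C(y_A-y_B)|/2
= |(-209.62) + (-1040.58) + (-481.25)|/2
= 1731.45/2 = 865.725

865.725


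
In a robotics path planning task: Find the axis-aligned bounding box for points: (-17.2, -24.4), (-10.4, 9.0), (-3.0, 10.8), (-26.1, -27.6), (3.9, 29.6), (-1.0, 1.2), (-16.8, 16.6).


x range: [-26.1, 3.9]
y range: [-27.6, 29.6]
Bounding box: (-26.1,-27.6) to (3.9,29.6)

(-26.1,-27.6) to (3.9,29.6)


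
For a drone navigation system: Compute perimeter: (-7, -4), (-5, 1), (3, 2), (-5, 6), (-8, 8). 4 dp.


Sides: (-7, -4)->(-5, 1): sqrt(29) = 5.385165, (-5, 1)->(3, 2): sqrt(65) = 8.062258, (3, 2)->(-5, 6): sqrt(80) = 8.944272, (-5, 6)->(-8, 8): sqrt(13) = 3.605551, (-8, 8)->(-7, -4): sqrt(145) = 12.041595
Sum = 38.038841
Perimeter = 38.0388

38.0388


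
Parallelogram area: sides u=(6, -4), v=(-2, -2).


|u x v| = |6*(-2) - (-4)*(-2)|
= |(-12) - 8| = 20

20


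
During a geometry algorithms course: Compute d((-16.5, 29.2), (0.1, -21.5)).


dx=16.6, dy=-50.7
d^2 = 16.6^2 + (-50.7)^2 = 2846.05
d = sqrt(2846.05) = 53.3484

53.3484


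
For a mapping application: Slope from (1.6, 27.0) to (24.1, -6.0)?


slope = (y2-y1)/(x2-x1) = ((-6)-27)/(24.1-1.6) = (-33)/22.5 = -1.4667

-1.4667


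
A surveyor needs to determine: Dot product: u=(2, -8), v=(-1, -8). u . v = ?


u . v = u_x*v_x + u_y*v_y = 2*(-1) + (-8)*(-8)
= (-2) + 64 = 62

62


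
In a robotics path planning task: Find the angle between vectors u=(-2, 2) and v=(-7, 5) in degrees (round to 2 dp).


u.v = 24, |u| = sqrt(8) = 2.8284, |v| = sqrt(74) = 8.6023
cos(theta) = u.v/(|u||v|) = 24/sqrt(592) = 0.986394
theta = acos(0.986394) = 9.46 degrees

9.46 degrees


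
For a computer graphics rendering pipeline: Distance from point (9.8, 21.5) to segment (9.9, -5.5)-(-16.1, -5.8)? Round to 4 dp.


Project P onto AB: t = 0 (clamped to [0,1])
Closest point on segment: (9.9, -5.5)
Distance: 27.0002

27.0002


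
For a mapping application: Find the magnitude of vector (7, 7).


|u| = sqrt(7^2 + 7^2) = sqrt(98) = 9.8995

9.8995


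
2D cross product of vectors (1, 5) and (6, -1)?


u x v = u_x*v_y - u_y*v_x = 1*(-1) - 5*6
= (-1) - 30 = -31

-31


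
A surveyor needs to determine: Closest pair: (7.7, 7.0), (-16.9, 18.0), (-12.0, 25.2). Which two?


d(P0,P1) = 26.9474, d(P0,P2) = 26.8203, d(P1,P2) = 8.7092
Closest: P1 and P2

Closest pair: (-16.9, 18.0) and (-12.0, 25.2), distance = 8.7092


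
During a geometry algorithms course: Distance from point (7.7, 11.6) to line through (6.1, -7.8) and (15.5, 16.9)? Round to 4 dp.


|cross product| = 142.84
|line direction| = sqrt(698.45) = 26.4282
Distance = 142.84/sqrt(698.45) = 5.4048

5.4048


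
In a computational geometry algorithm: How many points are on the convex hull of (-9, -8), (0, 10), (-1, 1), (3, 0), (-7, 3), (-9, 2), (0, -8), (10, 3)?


Convex hull vertices (CCW): (-9, -8), (0, -8), (10, 3), (0, 10), (-9, 2)
Count = 5

5


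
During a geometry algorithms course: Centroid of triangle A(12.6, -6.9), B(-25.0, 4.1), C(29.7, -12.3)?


Centroid = ((x_A+x_B+x_C)/3, (y_A+y_B+y_C)/3)
= ((12.6+(-25)+29.7)/3, ((-6.9)+4.1+(-12.3))/3)
= (5.7667, -5.0333)

(5.7667, -5.0333)


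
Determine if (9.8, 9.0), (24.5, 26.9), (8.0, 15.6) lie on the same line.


Cross product: (24.5-9.8)*(15.6-9) - (26.9-9)*(8-9.8)
= 129.24

No, not collinear


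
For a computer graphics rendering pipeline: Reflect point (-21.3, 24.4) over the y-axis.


Reflection over y-axis: (x,y) -> (-x,y)
(-21.3, 24.4) -> (21.3, 24.4)

(21.3, 24.4)


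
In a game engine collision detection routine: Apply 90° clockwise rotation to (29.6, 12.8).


90° CW: (x,y) -> (y, -x)
(29.6,12.8) -> (12.8, -29.6)

(12.8, -29.6)


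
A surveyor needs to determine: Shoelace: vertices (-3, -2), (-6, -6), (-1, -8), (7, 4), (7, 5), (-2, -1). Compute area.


Shoelace sum: ((-3)*(-6) - (-6)*(-2)) + ((-6)*(-8) - (-1)*(-6)) + ((-1)*4 - 7*(-8)) + (7*5 - 7*4) + (7*(-1) - (-2)*5) + ((-2)*(-2) - (-3)*(-1))
= 111
Area = |111|/2 = 55.5

55.5


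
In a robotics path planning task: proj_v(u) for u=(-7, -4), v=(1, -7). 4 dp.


u.v = 21, |v| = sqrt(50) = 7.0711
Scalar projection = u.v / |v| = 21 / sqrt(50) = 2.9698

2.9698


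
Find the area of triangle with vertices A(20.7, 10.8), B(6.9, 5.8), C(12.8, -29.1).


Area = |x_A(y_B-y_C) + x_B(y_C-y_A) + x_C(y_A-y_B)|/2
= |722.43 + (-275.31) + 64|/2
= 511.12/2 = 255.56

255.56


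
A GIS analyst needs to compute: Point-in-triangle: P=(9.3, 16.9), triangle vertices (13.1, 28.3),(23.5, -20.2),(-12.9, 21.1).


Cross products: AB x AP = -302.86, BC x BP = -763.98, CA x CP = -269.04
All same sign? yes

Yes, inside


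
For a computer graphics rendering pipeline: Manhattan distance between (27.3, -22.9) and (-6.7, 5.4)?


|27.3-(-6.7)| + |(-22.9)-5.4| = 34 + 28.3 = 62.3

62.3


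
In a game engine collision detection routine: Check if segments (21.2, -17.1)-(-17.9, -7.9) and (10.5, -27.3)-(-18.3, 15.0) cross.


Cross products: d1=-746.37, d2=642.6, d3=497.26, d4=-891.71
d1*d2 < 0 and d3*d4 < 0? yes

Yes, they intersect


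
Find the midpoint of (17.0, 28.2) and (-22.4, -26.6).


M = ((17+(-22.4))/2, (28.2+(-26.6))/2)
= (-2.7, 0.8)

(-2.7, 0.8)


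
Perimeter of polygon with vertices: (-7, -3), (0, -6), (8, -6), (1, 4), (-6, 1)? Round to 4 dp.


Sides: (-7, -3)->(0, -6): sqrt(58) = 7.615773, (0, -6)->(8, -6): sqrt(64) = 8, (8, -6)->(1, 4): sqrt(149) = 12.206556, (1, 4)->(-6, 1): sqrt(58) = 7.615773, (-6, 1)->(-7, -3): sqrt(17) = 4.123106
Sum = 39.561208
Perimeter = 39.5612

39.5612


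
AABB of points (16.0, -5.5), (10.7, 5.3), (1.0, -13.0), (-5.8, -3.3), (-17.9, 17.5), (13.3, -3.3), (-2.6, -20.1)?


x range: [-17.9, 16]
y range: [-20.1, 17.5]
Bounding box: (-17.9,-20.1) to (16,17.5)

(-17.9,-20.1) to (16,17.5)


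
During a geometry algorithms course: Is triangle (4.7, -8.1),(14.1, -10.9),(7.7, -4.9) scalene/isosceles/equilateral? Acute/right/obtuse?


Side lengths squared: AB^2=96.2, BC^2=76.96, CA^2=19.24
Sorted: [19.24, 76.96, 96.2]
By sides: Scalene, By angles: Right

Scalene, Right


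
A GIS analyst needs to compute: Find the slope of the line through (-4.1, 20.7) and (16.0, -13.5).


slope = (y2-y1)/(x2-x1) = ((-13.5)-20.7)/(16-(-4.1)) = (-34.2)/20.1 = -1.7015

-1.7015


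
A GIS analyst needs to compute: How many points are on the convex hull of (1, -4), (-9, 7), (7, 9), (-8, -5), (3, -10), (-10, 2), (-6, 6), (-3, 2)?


Convex hull vertices (CCW): (-10, 2), (-8, -5), (3, -10), (7, 9), (-9, 7)
Count = 5

5


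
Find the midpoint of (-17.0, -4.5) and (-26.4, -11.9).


M = (((-17)+(-26.4))/2, ((-4.5)+(-11.9))/2)
= (-21.7, -8.2)

(-21.7, -8.2)


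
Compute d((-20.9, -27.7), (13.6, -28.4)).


dx=34.5, dy=-0.7
d^2 = 34.5^2 + (-0.7)^2 = 1190.74
d = sqrt(1190.74) = 34.5071

34.5071


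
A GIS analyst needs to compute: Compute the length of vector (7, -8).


|u| = sqrt(7^2 + (-8)^2) = sqrt(113) = 10.6301

10.6301


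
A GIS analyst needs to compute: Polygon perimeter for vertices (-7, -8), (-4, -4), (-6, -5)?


Sides: (-7, -8)->(-4, -4): sqrt(25) = 5, (-4, -4)->(-6, -5): sqrt(5) = 2.236068, (-6, -5)->(-7, -8): sqrt(10) = 3.162278
Sum = 10.398346
Perimeter = 10.3983

10.3983


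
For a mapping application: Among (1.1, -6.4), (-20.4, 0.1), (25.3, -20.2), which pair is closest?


d(P0,P1) = 22.4611, d(P0,P2) = 27.8582, d(P1,P2) = 50.0058
Closest: P0 and P1

Closest pair: (1.1, -6.4) and (-20.4, 0.1), distance = 22.4611


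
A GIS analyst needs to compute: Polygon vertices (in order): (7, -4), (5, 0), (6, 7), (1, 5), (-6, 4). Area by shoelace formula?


Shoelace sum: (7*0 - 5*(-4)) + (5*7 - 6*0) + (6*5 - 1*7) + (1*4 - (-6)*5) + ((-6)*(-4) - 7*4)
= 108
Area = |108|/2 = 54

54


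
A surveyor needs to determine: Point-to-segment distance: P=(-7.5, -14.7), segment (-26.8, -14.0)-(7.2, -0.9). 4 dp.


Project P onto AB: t = 0.4874 (clamped to [0,1])
Closest point on segment: (-10.2296, -7.6155)
Distance: 7.5921

7.5921


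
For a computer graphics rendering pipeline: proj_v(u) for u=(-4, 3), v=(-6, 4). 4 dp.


u.v = 36, |v| = sqrt(52) = 7.2111
Scalar projection = u.v / |v| = 36 / sqrt(52) = 4.9923

4.9923


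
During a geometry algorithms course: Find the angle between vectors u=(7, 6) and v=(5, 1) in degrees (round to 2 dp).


u.v = 41, |u| = sqrt(85) = 9.2195, |v| = sqrt(26) = 5.099
cos(theta) = u.v/(|u||v|) = 41/sqrt(2210) = 0.872143
theta = acos(0.872143) = 29.29 degrees

29.29 degrees


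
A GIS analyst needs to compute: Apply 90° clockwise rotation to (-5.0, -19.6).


90° CW: (x,y) -> (y, -x)
(-5,-19.6) -> (-19.6, 5)

(-19.6, 5)


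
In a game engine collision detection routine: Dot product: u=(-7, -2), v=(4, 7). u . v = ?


u . v = u_x*v_x + u_y*v_y = (-7)*4 + (-2)*7
= (-28) + (-14) = -42

-42


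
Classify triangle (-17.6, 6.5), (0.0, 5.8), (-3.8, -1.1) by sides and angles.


Side lengths squared: AB^2=310.25, BC^2=62.05, CA^2=248.2
Sorted: [62.05, 248.2, 310.25]
By sides: Scalene, By angles: Right

Scalene, Right


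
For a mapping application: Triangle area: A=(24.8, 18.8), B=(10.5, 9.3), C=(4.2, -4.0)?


Area = |x_A(y_B-y_C) + x_B(y_C-y_A) + x_C(y_A-y_B)|/2
= |329.84 + (-239.4) + 39.9|/2
= 130.34/2 = 65.17

65.17


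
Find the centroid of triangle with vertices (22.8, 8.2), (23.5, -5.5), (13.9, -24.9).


Centroid = ((x_A+x_B+x_C)/3, (y_A+y_B+y_C)/3)
= ((22.8+23.5+13.9)/3, (8.2+(-5.5)+(-24.9))/3)
= (20.0667, -7.4)

(20.0667, -7.4)


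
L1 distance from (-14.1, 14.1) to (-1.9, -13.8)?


|(-14.1)-(-1.9)| + |14.1-(-13.8)| = 12.2 + 27.9 = 40.1

40.1


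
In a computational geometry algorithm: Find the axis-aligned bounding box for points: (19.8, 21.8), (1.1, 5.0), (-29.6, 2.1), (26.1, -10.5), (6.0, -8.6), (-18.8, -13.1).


x range: [-29.6, 26.1]
y range: [-13.1, 21.8]
Bounding box: (-29.6,-13.1) to (26.1,21.8)

(-29.6,-13.1) to (26.1,21.8)


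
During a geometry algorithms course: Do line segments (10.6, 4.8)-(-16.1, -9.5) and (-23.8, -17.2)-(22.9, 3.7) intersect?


Cross products: d1=308.44, d2=198.66, d3=95.48, d4=205.26
d1*d2 < 0 and d3*d4 < 0? no

No, they don't intersect


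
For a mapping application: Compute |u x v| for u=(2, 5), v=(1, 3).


|u x v| = |2*3 - 5*1|
= |6 - 5| = 1

1


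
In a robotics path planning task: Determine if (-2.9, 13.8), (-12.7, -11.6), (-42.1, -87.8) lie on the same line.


Cross product: ((-12.7)-(-2.9))*((-87.8)-13.8) - ((-11.6)-13.8)*((-42.1)-(-2.9))
= 0

Yes, collinear


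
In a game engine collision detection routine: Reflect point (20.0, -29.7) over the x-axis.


Reflection over x-axis: (x,y) -> (x,-y)
(20, -29.7) -> (20, 29.7)

(20, 29.7)


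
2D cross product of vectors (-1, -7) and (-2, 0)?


u x v = u_x*v_y - u_y*v_x = (-1)*0 - (-7)*(-2)
= 0 - 14 = -14

-14


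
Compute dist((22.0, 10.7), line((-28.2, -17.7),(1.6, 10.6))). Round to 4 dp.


|cross product| = 574.34
|line direction| = sqrt(1688.93) = 41.0966
Distance = 574.34/sqrt(1688.93) = 13.9754

13.9754


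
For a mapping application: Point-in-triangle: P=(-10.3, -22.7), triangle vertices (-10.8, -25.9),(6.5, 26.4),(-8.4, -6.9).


Cross products: AB x AP = 29.21, BC x BP = 172.15, CA x CP = 1.82
All same sign? yes

Yes, inside


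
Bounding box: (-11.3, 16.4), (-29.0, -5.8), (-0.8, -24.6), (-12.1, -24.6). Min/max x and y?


x range: [-29, -0.8]
y range: [-24.6, 16.4]
Bounding box: (-29,-24.6) to (-0.8,16.4)

(-29,-24.6) to (-0.8,16.4)


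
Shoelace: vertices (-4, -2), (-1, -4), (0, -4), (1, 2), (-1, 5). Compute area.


Shoelace sum: ((-4)*(-4) - (-1)*(-2)) + ((-1)*(-4) - 0*(-4)) + (0*2 - 1*(-4)) + (1*5 - (-1)*2) + ((-1)*(-2) - (-4)*5)
= 51
Area = |51|/2 = 25.5

25.5


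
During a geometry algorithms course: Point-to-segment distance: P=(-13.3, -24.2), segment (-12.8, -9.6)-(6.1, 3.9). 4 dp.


Project P onto AB: t = 0 (clamped to [0,1])
Closest point on segment: (-12.8, -9.6)
Distance: 14.6086

14.6086


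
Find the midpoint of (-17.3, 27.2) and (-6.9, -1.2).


M = (((-17.3)+(-6.9))/2, (27.2+(-1.2))/2)
= (-12.1, 13)

(-12.1, 13)


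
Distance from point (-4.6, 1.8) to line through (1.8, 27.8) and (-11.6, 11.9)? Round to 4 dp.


|cross product| = 246.64
|line direction| = sqrt(432.37) = 20.7935
Distance = 246.64/sqrt(432.37) = 11.8614

11.8614


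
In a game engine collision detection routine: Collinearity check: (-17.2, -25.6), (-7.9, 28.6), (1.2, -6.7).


Cross product: ((-7.9)-(-17.2))*((-6.7)-(-25.6)) - (28.6-(-25.6))*(1.2-(-17.2))
= -821.51

No, not collinear


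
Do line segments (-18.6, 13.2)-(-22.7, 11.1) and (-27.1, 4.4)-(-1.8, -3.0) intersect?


Cross products: d1=285.54, d2=202.07, d3=18.23, d4=101.7
d1*d2 < 0 and d3*d4 < 0? no

No, they don't intersect


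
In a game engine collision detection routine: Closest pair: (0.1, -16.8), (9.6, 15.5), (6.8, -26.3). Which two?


d(P0,P1) = 33.6681, d(P0,P2) = 11.625, d(P1,P2) = 41.8937
Closest: P0 and P2

Closest pair: (0.1, -16.8) and (6.8, -26.3), distance = 11.625


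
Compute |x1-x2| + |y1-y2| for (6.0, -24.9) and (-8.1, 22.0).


|6-(-8.1)| + |(-24.9)-22| = 14.1 + 46.9 = 61

61


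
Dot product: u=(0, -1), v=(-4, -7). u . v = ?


u . v = u_x*v_x + u_y*v_y = 0*(-4) + (-1)*(-7)
= 0 + 7 = 7

7


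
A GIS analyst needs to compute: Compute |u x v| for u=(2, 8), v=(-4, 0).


|u x v| = |2*0 - 8*(-4)|
= |0 - (-32)| = 32

32


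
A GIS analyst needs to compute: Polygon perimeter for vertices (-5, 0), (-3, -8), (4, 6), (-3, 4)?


Sides: (-5, 0)->(-3, -8): sqrt(68) = 8.246211, (-3, -8)->(4, 6): sqrt(245) = 15.652476, (4, 6)->(-3, 4): sqrt(53) = 7.28011, (-3, 4)->(-5, 0): sqrt(20) = 4.472136
Sum = 35.650933
Perimeter = 35.6509

35.6509


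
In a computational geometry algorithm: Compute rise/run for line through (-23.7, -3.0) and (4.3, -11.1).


slope = (y2-y1)/(x2-x1) = ((-11.1)-(-3))/(4.3-(-23.7)) = (-8.1)/28 = -0.2893

-0.2893


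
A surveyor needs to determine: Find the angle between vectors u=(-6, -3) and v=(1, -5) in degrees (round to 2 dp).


u.v = 9, |u| = sqrt(45) = 6.7082, |v| = sqrt(26) = 5.099
cos(theta) = u.v/(|u||v|) = 9/sqrt(1170) = 0.263117
theta = acos(0.263117) = 74.74 degrees

74.74 degrees


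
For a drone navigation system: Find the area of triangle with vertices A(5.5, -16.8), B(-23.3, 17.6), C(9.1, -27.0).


Area = |x_A(y_B-y_C) + x_B(y_C-y_A) + x_C(y_A-y_B)|/2
= |245.3 + 237.66 + (-313.04)|/2
= 169.92/2 = 84.96

84.96


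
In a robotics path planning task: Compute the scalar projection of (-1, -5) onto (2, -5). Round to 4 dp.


u.v = 23, |v| = sqrt(29) = 5.3852
Scalar projection = u.v / |v| = 23 / sqrt(29) = 4.271

4.271


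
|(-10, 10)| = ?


|u| = sqrt((-10)^2 + 10^2) = sqrt(200) = 14.1421

14.1421


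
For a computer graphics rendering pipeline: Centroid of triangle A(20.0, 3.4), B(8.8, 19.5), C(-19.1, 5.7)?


Centroid = ((x_A+x_B+x_C)/3, (y_A+y_B+y_C)/3)
= ((20+8.8+(-19.1))/3, (3.4+19.5+5.7)/3)
= (3.2333, 9.5333)

(3.2333, 9.5333)


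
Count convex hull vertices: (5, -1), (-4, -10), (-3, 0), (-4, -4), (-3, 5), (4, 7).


Convex hull vertices (CCW): (-4, -10), (5, -1), (4, 7), (-3, 5), (-4, -4)
Count = 5

5


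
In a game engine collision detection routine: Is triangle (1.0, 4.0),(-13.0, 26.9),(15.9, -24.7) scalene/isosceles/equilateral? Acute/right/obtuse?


Side lengths squared: AB^2=720.41, BC^2=3497.77, CA^2=1045.7
Sorted: [720.41, 1045.7, 3497.77]
By sides: Scalene, By angles: Obtuse

Scalene, Obtuse


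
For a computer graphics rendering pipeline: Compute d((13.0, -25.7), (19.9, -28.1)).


dx=6.9, dy=-2.4
d^2 = 6.9^2 + (-2.4)^2 = 53.37
d = sqrt(53.37) = 7.3055

7.3055


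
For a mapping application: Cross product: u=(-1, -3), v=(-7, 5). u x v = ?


u x v = u_x*v_y - u_y*v_x = (-1)*5 - (-3)*(-7)
= (-5) - 21 = -26

-26


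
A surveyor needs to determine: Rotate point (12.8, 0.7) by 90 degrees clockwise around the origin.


90° CW: (x,y) -> (y, -x)
(12.8,0.7) -> (0.7, -12.8)

(0.7, -12.8)


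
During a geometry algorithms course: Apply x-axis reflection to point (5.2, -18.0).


Reflection over x-axis: (x,y) -> (x,-y)
(5.2, -18) -> (5.2, 18)

(5.2, 18)


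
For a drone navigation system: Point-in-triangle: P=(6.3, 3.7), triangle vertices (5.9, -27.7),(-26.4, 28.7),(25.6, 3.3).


Cross products: AB x AP = -1036.78, BC x BP = -469.42, CA x CP = -606.18
All same sign? yes

Yes, inside


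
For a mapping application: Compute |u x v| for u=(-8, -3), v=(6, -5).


|u x v| = |(-8)*(-5) - (-3)*6|
= |40 - (-18)| = 58

58


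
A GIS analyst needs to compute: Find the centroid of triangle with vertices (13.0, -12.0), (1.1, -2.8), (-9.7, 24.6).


Centroid = ((x_A+x_B+x_C)/3, (y_A+y_B+y_C)/3)
= ((13+1.1+(-9.7))/3, ((-12)+(-2.8)+24.6)/3)
= (1.4667, 3.2667)

(1.4667, 3.2667)


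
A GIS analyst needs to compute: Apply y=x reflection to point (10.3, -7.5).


Reflection over y=x: (x,y) -> (y,x)
(10.3, -7.5) -> (-7.5, 10.3)

(-7.5, 10.3)


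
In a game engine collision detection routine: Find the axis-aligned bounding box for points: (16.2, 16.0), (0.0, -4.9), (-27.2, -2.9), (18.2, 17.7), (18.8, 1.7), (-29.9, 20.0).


x range: [-29.9, 18.8]
y range: [-4.9, 20]
Bounding box: (-29.9,-4.9) to (18.8,20)

(-29.9,-4.9) to (18.8,20)


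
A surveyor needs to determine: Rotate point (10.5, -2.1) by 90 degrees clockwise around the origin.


90° CW: (x,y) -> (y, -x)
(10.5,-2.1) -> (-2.1, -10.5)

(-2.1, -10.5)


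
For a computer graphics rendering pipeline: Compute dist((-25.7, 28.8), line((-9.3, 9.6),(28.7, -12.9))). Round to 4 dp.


|cross product| = 360.6
|line direction| = sqrt(1950.25) = 44.1616
Distance = 360.6/sqrt(1950.25) = 8.1655

8.1655


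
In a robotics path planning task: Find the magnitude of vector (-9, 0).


|u| = sqrt((-9)^2 + 0^2) = sqrt(81) = 9

9


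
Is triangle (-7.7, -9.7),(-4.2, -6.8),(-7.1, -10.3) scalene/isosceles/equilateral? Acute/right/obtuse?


Side lengths squared: AB^2=20.66, BC^2=20.66, CA^2=0.72
Sorted: [0.72, 20.66, 20.66]
By sides: Isosceles, By angles: Acute

Isosceles, Acute


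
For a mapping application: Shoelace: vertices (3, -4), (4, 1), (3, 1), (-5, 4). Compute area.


Shoelace sum: (3*1 - 4*(-4)) + (4*1 - 3*1) + (3*4 - (-5)*1) + ((-5)*(-4) - 3*4)
= 45
Area = |45|/2 = 22.5

22.5


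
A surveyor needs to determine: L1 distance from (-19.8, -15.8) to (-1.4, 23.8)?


|(-19.8)-(-1.4)| + |(-15.8)-23.8| = 18.4 + 39.6 = 58

58


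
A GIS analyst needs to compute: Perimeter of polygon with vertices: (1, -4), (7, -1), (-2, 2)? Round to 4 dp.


Sides: (1, -4)->(7, -1): sqrt(45) = 6.708204, (7, -1)->(-2, 2): sqrt(90) = 9.486833, (-2, 2)->(1, -4): sqrt(45) = 6.708204
Sum = 22.903241
Perimeter = 22.9032

22.9032


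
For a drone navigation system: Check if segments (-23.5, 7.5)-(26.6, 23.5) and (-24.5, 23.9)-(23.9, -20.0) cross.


Cross products: d1=-749.86, d2=2223.93, d3=837.64, d4=-2136.15
d1*d2 < 0 and d3*d4 < 0? yes

Yes, they intersect


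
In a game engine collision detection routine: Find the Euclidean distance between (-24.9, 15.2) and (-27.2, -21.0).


dx=-2.3, dy=-36.2
d^2 = (-2.3)^2 + (-36.2)^2 = 1315.73
d = sqrt(1315.73) = 36.273

36.273


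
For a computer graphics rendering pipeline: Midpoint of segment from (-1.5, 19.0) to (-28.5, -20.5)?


M = (((-1.5)+(-28.5))/2, (19+(-20.5))/2)
= (-15, -0.75)

(-15, -0.75)


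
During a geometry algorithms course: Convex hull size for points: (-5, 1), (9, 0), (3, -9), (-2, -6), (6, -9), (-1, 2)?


Convex hull vertices (CCW): (-5, 1), (-2, -6), (3, -9), (6, -9), (9, 0), (-1, 2)
Count = 6

6


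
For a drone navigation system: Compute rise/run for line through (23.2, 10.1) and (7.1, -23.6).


slope = (y2-y1)/(x2-x1) = ((-23.6)-10.1)/(7.1-23.2) = (-33.7)/(-16.1) = 2.0932

2.0932


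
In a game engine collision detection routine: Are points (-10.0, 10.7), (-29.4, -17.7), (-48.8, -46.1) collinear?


Cross product: ((-29.4)-(-10))*((-46.1)-10.7) - ((-17.7)-10.7)*((-48.8)-(-10))
= 0

Yes, collinear


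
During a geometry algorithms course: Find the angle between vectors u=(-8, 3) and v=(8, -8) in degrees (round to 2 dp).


u.v = -88, |u| = sqrt(73) = 8.544, |v| = sqrt(128) = 11.3137
cos(theta) = u.v/(|u||v|) = -88/sqrt(9344) = -0.910366
theta = acos(-0.910366) = 155.56 degrees

155.56 degrees


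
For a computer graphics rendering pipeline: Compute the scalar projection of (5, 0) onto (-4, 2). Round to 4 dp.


u.v = -20, |v| = sqrt(20) = 4.4721
Scalar projection = u.v / |v| = -20 / sqrt(20) = -4.4721

-4.4721


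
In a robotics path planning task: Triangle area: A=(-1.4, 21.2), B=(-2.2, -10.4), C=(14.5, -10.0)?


Area = |x_A(y_B-y_C) + x_B(y_C-y_A) + x_C(y_A-y_B)|/2
= |0.56 + 68.64 + 458.2|/2
= 527.4/2 = 263.7

263.7


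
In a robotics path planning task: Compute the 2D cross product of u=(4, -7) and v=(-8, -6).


u x v = u_x*v_y - u_y*v_x = 4*(-6) - (-7)*(-8)
= (-24) - 56 = -80

-80


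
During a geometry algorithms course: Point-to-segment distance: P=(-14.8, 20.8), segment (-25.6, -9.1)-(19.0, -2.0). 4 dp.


Project P onto AB: t = 0.3403 (clamped to [0,1])
Closest point on segment: (-10.4247, -6.6842)
Distance: 27.8303

27.8303


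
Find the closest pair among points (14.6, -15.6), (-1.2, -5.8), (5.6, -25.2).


d(P0,P1) = 18.5925, d(P0,P2) = 13.159, d(P1,P2) = 20.5572
Closest: P0 and P2

Closest pair: (14.6, -15.6) and (5.6, -25.2), distance = 13.159


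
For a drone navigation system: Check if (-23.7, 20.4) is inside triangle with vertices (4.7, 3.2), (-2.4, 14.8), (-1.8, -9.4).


Cross products: AB x AP = 207.32, BC x BP = -512.1, CA x CP = 469.64
All same sign? no

No, outside


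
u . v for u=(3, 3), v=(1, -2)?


u . v = u_x*v_x + u_y*v_y = 3*1 + 3*(-2)
= 3 + (-6) = -3

-3


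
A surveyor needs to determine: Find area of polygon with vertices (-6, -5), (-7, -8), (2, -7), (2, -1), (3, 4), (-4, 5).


Shoelace sum: ((-6)*(-8) - (-7)*(-5)) + ((-7)*(-7) - 2*(-8)) + (2*(-1) - 2*(-7)) + (2*4 - 3*(-1)) + (3*5 - (-4)*4) + ((-4)*(-5) - (-6)*5)
= 182
Area = |182|/2 = 91

91


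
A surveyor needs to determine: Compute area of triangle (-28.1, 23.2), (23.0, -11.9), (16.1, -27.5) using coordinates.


Area = |x_A(y_B-y_C) + x_B(y_C-y_A) + x_C(y_A-y_B)|/2
= |(-438.36) + (-1166.1) + 565.11|/2
= 1039.35/2 = 519.675

519.675


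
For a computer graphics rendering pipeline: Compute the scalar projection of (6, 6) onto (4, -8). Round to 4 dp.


u.v = -24, |v| = sqrt(80) = 8.9443
Scalar projection = u.v / |v| = -24 / sqrt(80) = -2.6833

-2.6833


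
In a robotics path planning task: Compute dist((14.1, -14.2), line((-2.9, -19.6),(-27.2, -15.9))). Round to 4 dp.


|cross product| = 194.12
|line direction| = sqrt(604.18) = 24.5801
Distance = 194.12/sqrt(604.18) = 7.8975

7.8975


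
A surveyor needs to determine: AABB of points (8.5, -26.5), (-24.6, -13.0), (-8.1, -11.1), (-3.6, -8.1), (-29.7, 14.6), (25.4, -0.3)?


x range: [-29.7, 25.4]
y range: [-26.5, 14.6]
Bounding box: (-29.7,-26.5) to (25.4,14.6)

(-29.7,-26.5) to (25.4,14.6)


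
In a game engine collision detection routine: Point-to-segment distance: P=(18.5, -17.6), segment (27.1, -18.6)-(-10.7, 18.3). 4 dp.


Project P onto AB: t = 0.1297 (clamped to [0,1])
Closest point on segment: (22.1965, -13.8133)
Distance: 5.2918

5.2918


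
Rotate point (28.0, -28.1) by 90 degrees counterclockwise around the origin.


90° CCW: (x,y) -> (-y, x)
(28,-28.1) -> (28.1, 28)

(28.1, 28)


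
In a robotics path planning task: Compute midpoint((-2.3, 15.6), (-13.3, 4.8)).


M = (((-2.3)+(-13.3))/2, (15.6+4.8)/2)
= (-7.8, 10.2)

(-7.8, 10.2)


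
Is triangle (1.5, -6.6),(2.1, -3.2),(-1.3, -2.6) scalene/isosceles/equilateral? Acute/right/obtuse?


Side lengths squared: AB^2=11.92, BC^2=11.92, CA^2=23.84
Sorted: [11.92, 11.92, 23.84]
By sides: Isosceles, By angles: Right

Isosceles, Right


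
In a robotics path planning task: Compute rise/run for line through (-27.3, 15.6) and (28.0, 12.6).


slope = (y2-y1)/(x2-x1) = (12.6-15.6)/(28-(-27.3)) = (-3)/55.3 = -0.0542

-0.0542


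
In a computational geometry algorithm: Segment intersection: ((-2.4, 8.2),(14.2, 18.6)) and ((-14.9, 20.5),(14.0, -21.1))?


Cross products: d1=164.53, d2=1155.65, d3=334.18, d4=-656.94
d1*d2 < 0 and d3*d4 < 0? no

No, they don't intersect


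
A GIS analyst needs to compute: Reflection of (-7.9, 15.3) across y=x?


Reflection over y=x: (x,y) -> (y,x)
(-7.9, 15.3) -> (15.3, -7.9)

(15.3, -7.9)


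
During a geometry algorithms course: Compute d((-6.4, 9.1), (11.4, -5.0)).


dx=17.8, dy=-14.1
d^2 = 17.8^2 + (-14.1)^2 = 515.65
d = sqrt(515.65) = 22.7079

22.7079
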